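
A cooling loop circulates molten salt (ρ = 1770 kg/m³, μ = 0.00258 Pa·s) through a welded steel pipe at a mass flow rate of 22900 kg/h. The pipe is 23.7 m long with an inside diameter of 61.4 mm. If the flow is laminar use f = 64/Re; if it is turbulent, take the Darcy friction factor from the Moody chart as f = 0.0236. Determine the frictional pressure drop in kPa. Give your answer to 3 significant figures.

ṁ = 22900 kg/h = 22900/3600 = 6.361 kg/s.
A = πD²/4 = π(0.0614)²/4 = 0.002961 m²; mean velocity V = ṁ/(ρA) = 6.361/(1770 · 0.002961) = 1.214 m/s.
Reynolds number Re = ρVD/μ = 1770 · 1.214 · 0.0614 / 0.00258 = 5.113e+04.
Re > 4000 → turbulent; use the Moody-chart value f = 0.0236.
Darcy-Weisbach: ΔP = f(L/D)(ρV²/2) = 0.0236·(23.7/0.0614)·(1770·1.214²/2) = 0.0236·386·1304 = 1.188e+04 Pa.
ΔP = 1.188e+04 Pa = 11.9 kPa.

ΔP ≈ 11.9 kPa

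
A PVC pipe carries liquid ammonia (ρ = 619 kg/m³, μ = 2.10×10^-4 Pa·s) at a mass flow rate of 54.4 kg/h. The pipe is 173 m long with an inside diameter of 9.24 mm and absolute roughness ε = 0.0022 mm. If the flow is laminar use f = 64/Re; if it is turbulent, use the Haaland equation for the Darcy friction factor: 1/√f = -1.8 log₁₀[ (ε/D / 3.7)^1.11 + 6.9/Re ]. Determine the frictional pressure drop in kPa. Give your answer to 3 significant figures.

ΔP ≈ 24.0 kPa

ṁ = 54.4 kg/h = 54.4/3600 = 0.01511 kg/s.
A = πD²/4 = π(0.00924)²/4 = 6.706e-05 m²; mean velocity V = ṁ/(ρA) = 0.01511/(619 · 6.706e-05) = 0.3641 m/s.
Reynolds number Re = ρVD/μ = 619 · 0.3641 · 0.00924 / 0.00021 = 9916.
Re > 4000 → turbulent. Relative roughness ε/D = 2.2e-06/0.00924 = 0.000238. Haaland: 1/√f = -1.8 log₁₀[(0.000238/3.7)^1.11 + 6.9/9916] = -1.8 log₁₀[2.23e-05 + 0.000696] = 5.659, so f = 0.03123.
Darcy-Weisbach: ΔP = f(L/D)(ρV²/2) = 0.03123·(173/0.00924)·(619·0.3641²/2) = 0.03123·1.872e+04·41.02 = 2.398e+04 Pa.
ΔP = 2.398e+04 Pa = 24.0 kPa.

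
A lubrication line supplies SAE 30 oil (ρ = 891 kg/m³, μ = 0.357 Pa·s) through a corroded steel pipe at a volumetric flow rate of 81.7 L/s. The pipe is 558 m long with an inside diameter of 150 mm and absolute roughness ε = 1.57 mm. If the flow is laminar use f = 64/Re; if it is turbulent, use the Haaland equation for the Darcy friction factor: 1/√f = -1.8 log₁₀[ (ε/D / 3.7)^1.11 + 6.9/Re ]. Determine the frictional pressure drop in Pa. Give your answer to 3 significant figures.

ΔP ≈ 1.31×10^6 Pa

Q = 81.7 L/s = 81.7/1000 = 0.0817 m³/s.
Cross-sectional area A = πD²/4 = π(0.15)²/4 = 0.01767 m²; mean velocity V = Q/A = 0.0817/0.01767 = 4.623 m/s.
Reynolds number Re = ρVD/μ = 891 · 4.623 · 0.15 / 0.357 = 1731.
Re < 2300 → laminar flow, so f = 64/Re = 64/1731 = 0.03698 (the turbulent correlation is not needed).
Darcy-Weisbach: ΔP = f(L/D)(ρV²/2) = 0.03698·(558/0.15)·(891·4.623²/2) = 0.03698·3720·9522 = 1.31e+06 Pa.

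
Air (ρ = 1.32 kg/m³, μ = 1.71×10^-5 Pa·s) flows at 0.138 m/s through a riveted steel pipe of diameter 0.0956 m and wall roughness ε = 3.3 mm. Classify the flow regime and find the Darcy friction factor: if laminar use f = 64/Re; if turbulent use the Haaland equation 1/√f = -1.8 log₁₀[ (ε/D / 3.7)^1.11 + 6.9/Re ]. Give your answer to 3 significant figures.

f ≈ 0.0628

Re = ρVD/μ = 1.32·0.138·0.0956/1.71e-05 = 1018.
Re < 2300 → laminar, so f = 64/Re = 0.06284 (roughness is irrelevant in laminar flow).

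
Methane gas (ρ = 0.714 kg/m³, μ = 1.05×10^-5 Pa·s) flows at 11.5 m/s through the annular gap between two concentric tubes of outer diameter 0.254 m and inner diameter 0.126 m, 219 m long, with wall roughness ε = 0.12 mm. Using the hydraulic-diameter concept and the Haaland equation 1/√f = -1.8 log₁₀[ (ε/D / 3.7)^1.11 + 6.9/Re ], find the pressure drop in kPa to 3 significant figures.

Hydraulic diameter D_h = 4A/P = D_o - D_i = 0.254 - 0.126 = 0.128 m.
Re = ρVD_h/μ = 0.714·11.5·0.128/1.05e-05 = 1.001e+05.
ε/D_h = 0.00012/0.128 = 0.000937; Haaland gives 1/√f = -1.8 log₁₀[0.000102+6.89e-05] = 6.781, so f = 0.02175.
ΔP = f(L/D_h)(ρV²/2) = 0.02175·219/0.128·47.21 = 1757 Pa.
ΔP = 1.76 kPa.

ΔP ≈ 1.76 kPa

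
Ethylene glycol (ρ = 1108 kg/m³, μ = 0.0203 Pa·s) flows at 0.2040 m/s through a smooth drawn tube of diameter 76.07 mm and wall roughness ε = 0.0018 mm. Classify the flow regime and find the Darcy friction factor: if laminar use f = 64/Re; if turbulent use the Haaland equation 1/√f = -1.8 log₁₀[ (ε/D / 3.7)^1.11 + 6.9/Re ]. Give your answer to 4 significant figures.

Re = ρVD/μ = 1108·0.204·0.07607/0.0203 = 847.
Re < 2300 → laminar, so f = 64/Re = 0.07556 (roughness is irrelevant in laminar flow).

f ≈ 0.07556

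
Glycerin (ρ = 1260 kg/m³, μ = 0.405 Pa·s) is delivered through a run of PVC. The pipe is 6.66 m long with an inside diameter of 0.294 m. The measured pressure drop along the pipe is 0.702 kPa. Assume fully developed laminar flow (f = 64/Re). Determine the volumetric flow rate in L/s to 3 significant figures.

Q ≈ 47.7 L/s

For laminar flow, f = 64/Re with Re = ρVD/μ, so Darcy-Weisbach reduces to ΔP = 32μLV/D². Solving for V: V = ΔP·D²/(32μL) = 702·(0.294)²/(32·0.405·6.66) = 0.703 m/s.
Check: Re = ρVD/μ = 1260·0.703·0.294/0.405 = 643 < 2300, so the laminar assumption holds.
Q = V·A = 0.703·(π/4·0.294²) = 0.04772 m³/s = 47.7 L/s.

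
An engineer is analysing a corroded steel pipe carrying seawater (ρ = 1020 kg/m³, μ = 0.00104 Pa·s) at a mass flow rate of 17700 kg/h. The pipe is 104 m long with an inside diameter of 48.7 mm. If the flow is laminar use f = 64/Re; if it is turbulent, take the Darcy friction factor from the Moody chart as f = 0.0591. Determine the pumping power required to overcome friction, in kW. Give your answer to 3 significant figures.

P ≈ 2.08 kW

ṁ = 17700 kg/h = 17700/3600 = 4.917 kg/s.
A = πD²/4 = π(0.0487)²/4 = 0.001863 m²; mean velocity V = ṁ/(ρA) = 4.917/(1020 · 0.001863) = 2.588 m/s.
Reynolds number Re = ρVD/μ = 1020 · 2.588 · 0.0487 / 0.00104 = 1.236e+05.
Re > 4000 → turbulent; use the Moody-chart value f = 0.0591.
Darcy-Weisbach: ΔP = f(L/D)(ρV²/2) = 0.0591·(104/0.0487)·(1020·2.588²/2) = 0.0591·2136·3415 = 4.31e+05 Pa.
Q = ṁ/ρ = 4.917/1020 = 0.00482 m³/s.
Pumping power P = QΔP = 0.00482·4.31e+05 = 2078 W = 2.08 kW.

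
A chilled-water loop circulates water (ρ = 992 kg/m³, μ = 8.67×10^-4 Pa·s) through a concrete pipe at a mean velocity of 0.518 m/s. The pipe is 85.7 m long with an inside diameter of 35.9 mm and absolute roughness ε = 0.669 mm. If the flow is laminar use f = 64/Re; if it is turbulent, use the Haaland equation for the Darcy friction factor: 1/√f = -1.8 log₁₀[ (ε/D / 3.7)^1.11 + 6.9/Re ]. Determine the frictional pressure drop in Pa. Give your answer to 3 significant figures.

ΔP ≈ 15600 Pa

Reynolds number Re = ρVD/μ = 992 · 0.518 · 0.0359 / 0.000867 = 2.128e+04.
Re > 4000 → turbulent. Relative roughness ε/D = 0.000669/0.0359 = 0.0186. Haaland: 1/√f = -1.8 log₁₀[(0.0186/3.7)^1.11 + 6.9/2.128e+04] = -1.8 log₁₀[0.00281 + 0.000324] = 4.506, so f = 0.04925.
Darcy-Weisbach: ΔP = f(L/D)(ρV²/2) = 0.04925·(85.7/0.0359)·(992·0.518²/2) = 0.04925·2387·133.1 = 1.565e+04 Pa.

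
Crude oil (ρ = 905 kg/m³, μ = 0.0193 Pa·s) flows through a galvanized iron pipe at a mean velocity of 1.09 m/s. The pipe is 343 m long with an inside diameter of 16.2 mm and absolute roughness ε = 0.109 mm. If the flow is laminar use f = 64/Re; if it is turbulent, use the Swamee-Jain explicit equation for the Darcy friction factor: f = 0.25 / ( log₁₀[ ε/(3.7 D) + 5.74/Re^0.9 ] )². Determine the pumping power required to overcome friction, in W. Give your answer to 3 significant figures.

P ≈ 198 W

Reynolds number Re = ρVD/μ = 905 · 1.09 · 0.0162 / 0.0193 = 828.
Re < 2300 → laminar flow, so f = 64/Re = 64/828 = 0.07729 (the turbulent correlation is not needed).
Darcy-Weisbach: ΔP = f(L/D)(ρV²/2) = 0.07729·(343/0.0162)·(905·1.09²/2) = 0.07729·2.117e+04·537.6 = 8.798e+05 Pa.
Q = V·A = 1.09·0.0002061 = 0.0002247 m³/s.
Pumping power P = QΔP = 0.0002247·8.798e+05 = 197.7 W = 198 W.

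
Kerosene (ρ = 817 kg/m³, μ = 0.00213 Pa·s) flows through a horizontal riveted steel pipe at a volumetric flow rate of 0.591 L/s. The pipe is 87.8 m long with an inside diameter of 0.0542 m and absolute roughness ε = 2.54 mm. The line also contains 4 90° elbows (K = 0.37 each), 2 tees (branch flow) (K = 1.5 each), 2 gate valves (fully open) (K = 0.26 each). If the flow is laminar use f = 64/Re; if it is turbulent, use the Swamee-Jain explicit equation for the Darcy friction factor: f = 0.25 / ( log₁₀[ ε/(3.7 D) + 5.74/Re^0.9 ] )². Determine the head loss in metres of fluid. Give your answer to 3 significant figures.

Q = 0.591 L/s = 0.591/1000 = 0.000591 m³/s.
Cross-sectional area A = πD²/4 = π(0.0542)²/4 = 0.002307 m²; mean velocity V = Q/A = 0.000591/0.002307 = 0.2562 m/s.
Reynolds number Re = ρVD/μ = 817 · 0.2562 · 0.0542 / 0.00213 = 5325.
Re > 4000 → turbulent. Relative roughness ε/D = 0.00254/0.0542 = 0.0469. Swamee-Jain: f = 0.25/(log₁₀[0.0469/3.7 + 5.74/5325^0.9])² = 0.25/(log₁₀[0.0127 + 0.00254])² = 0.25/(-1.818)² = 0.07565.
Total minor-loss coefficient ΣK = 4·0.37 + 2·1.5 + 2·0.26 = 5.
ΔP = [f·L/D + ΣK]·(ρV²/2) = [0.07565·87.8/0.0542 + 5]·(817·0.2562²/2) = [122.5 + 5]·26.8 = 3419 Pa.
Head loss h_f = ΔP/(ρg) = 3419/(817·9.81) = 0.427 m.

h_f ≈ 0.427 m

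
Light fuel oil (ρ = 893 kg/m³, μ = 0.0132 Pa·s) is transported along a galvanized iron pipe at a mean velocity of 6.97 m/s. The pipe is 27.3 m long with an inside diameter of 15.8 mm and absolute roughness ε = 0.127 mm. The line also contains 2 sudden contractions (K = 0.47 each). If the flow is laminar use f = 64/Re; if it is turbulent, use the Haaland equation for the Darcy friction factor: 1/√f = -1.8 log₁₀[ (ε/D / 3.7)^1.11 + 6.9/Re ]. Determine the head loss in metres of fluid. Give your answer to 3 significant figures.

h_f ≈ 185 m

Reynolds number Re = ρVD/μ = 893 · 6.97 · 0.0158 / 0.0132 = 7450.
Re > 4000 → turbulent. Relative roughness ε/D = 0.000127/0.0158 = 0.00804. Haaland: 1/√f = -1.8 log₁₀[(0.00804/3.7)^1.11 + 6.9/7450] = -1.8 log₁₀[0.00111 + 0.000926] = 4.845, so f = 0.04259.
Total minor-loss coefficient ΣK = 2·0.47 = 0.94.
ΔP = [f·L/D + ΣK]·(ρV²/2) = [0.04259·27.3/0.0158 + 0.94]·(893·6.97²/2) = [73.59 + 0.94]·2.169e+04 = 1.617e+06 Pa.
Head loss h_f = ΔP/(ρg) = 1.617e+06/(893·9.81) = 185 m.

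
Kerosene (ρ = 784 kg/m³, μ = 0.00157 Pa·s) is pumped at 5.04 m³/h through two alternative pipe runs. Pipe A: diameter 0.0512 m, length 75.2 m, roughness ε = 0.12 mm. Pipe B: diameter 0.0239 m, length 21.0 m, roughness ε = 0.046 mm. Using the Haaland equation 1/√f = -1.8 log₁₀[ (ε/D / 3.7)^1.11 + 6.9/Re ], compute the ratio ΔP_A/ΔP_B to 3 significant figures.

ΔP_A/ΔP_B ≈ 0.0906

Pipe A: V = Q/A = 0.0014/0.002059 = 0.68 m/s; Re = 1.739e+04; ε/D = 0.00234; Haaland → f = 0.03075; ΔP_A = f(L/D)(ρV²/2) = 8185 Pa.
Pipe B: V = Q/A = 0.0014/0.0004486 = 3.121 m/s; Re = 3.724e+04; ε/D = 0.00192; Haaland → f = 0.02693; ΔP_B = f(L/D)(ρV²/2) = 9.033e+04 Pa.
ΔP_A/ΔP_B = 8185/9.033e+04 = 0.0906.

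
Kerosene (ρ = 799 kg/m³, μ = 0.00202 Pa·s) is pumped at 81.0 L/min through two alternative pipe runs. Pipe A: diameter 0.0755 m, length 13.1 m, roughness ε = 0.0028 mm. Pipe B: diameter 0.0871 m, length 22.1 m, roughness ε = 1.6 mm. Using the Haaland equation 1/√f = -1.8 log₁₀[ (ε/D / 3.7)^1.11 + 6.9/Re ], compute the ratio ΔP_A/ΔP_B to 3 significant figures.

Pipe A: V = Q/A = 0.00135/0.004477 = 0.3015 m/s; Re = 9005; ε/D = 3.71e-05; Haaland → f = 0.03183; ΔP_A = f(L/D)(ρV²/2) = 200.6 Pa.
Pipe B: V = Q/A = 0.00135/0.005958 = 0.2266 m/s; Re = 7806; ε/D = 0.0184; Haaland → f = 0.05196; ΔP_B = f(L/D)(ρV²/2) = 270.4 Pa.
ΔP_A/ΔP_B = 200.6/270.4 = 0.742.

ΔP_A/ΔP_B ≈ 0.742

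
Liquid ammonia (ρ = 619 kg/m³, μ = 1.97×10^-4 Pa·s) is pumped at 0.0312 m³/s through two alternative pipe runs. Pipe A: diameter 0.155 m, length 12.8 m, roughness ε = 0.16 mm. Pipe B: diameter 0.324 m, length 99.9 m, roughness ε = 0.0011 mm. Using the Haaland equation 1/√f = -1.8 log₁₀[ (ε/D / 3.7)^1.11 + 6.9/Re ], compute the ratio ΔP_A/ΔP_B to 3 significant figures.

Pipe A: V = Q/A = 0.0312/0.01887 = 1.653 m/s; Re = 8.053e+05; ε/D = 0.00103; Haaland → f = 0.02015; ΔP_A = f(L/D)(ρV²/2) = 1408 Pa.
Pipe B: V = Q/A = 0.0312/0.08245 = 0.3784 m/s; Re = 3.853e+05; ε/D = 3.4e-06; Haaland → f = 0.01373; ΔP_B = f(L/D)(ρV²/2) = 187.6 Pa.
ΔP_A/ΔP_B = 1408/187.6 = 7.51.

ΔP_A/ΔP_B ≈ 7.51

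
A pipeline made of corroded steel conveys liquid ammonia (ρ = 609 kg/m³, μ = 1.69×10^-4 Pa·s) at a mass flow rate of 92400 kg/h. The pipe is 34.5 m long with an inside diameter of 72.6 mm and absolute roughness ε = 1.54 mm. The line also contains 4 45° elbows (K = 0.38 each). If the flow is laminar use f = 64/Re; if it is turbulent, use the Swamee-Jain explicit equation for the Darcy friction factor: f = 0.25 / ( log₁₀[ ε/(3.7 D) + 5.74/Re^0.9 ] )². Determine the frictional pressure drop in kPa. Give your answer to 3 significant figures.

ΔP ≈ 795 kPa

ṁ = 92400 kg/h = 92400/3600 = 25.67 kg/s.
A = πD²/4 = π(0.0726)²/4 = 0.00414 m²; mean velocity V = ṁ/(ρA) = 25.67/(609 · 0.00414) = 10.18 m/s.
Reynolds number Re = ρVD/μ = 609 · 10.18 · 0.0726 / 0.000169 = 2.664e+06.
Re > 4000 → turbulent. Relative roughness ε/D = 0.00154/0.0726 = 0.0212. Swamee-Jain: f = 0.25/(log₁₀[0.0212/3.7 + 5.74/2.664e+06^0.9])² = 0.25/(log₁₀[0.00573 + 9.46e-06])² = 0.25/(-2.241)² = 0.04978.
Total minor-loss coefficient ΣK = 4·0.38 = 1.52.
ΔP = [f·L/D + ΣK]·(ρV²/2) = [0.04978·34.5/0.0726 + 1.52]·(609·10.18²/2) = [23.66 + 1.52]·3.156e+04 = 7.947e+05 Pa.
ΔP = 7.947e+05 Pa = 795 kPa.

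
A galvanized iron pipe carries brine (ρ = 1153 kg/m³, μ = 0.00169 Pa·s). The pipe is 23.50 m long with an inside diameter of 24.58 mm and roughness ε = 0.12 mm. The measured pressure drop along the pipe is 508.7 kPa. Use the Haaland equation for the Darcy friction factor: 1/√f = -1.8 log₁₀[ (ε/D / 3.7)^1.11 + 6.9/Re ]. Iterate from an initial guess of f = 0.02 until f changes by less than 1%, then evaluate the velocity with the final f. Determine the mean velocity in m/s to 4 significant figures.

Rearranging Darcy-Weisbach: V = √(2·ΔP·D/(f·L·ρ)). With ε/D = 0.00012/0.02458 = 0.00488, iterate starting from f = 0.02:
  f = 0.02 → V = √(2·5.087e+05·0.02458/(0.02·23.5·1153)) = 6.793 m/s; Re = ρVD/μ = 1.139e+05; f → 0.03097
  f = 0.03097 → V = 5.459 m/s; Re = 9.155e+04; f → 0.03115
Converged (Δf/f < 1%). With the final f = 0.03115: V = √(2·5.087e+05·0.02458/(0.03115·23.5·1153)) = 5.443 m/s.

V ≈ 5.443 m/s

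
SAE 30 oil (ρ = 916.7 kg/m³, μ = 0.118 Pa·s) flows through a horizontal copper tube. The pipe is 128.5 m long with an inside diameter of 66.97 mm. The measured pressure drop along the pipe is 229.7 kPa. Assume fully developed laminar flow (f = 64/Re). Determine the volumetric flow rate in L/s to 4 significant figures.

Q ≈ 7.479 L/s

For laminar flow, f = 64/Re with Re = ρVD/μ, so Darcy-Weisbach reduces to ΔP = 32μLV/D². Solving for V: V = ΔP·D²/(32μL) = 2.297e+05·(0.06697)²/(32·0.118·128.5) = 2.123 m/s.
Check: Re = ρVD/μ = 916.7·2.123·0.06697/0.118 = 1105 < 2300, so the laminar assumption holds.
Q = V·A = 2.123·(π/4·0.06697²) = 0.007479 m³/s = 7.479 L/s.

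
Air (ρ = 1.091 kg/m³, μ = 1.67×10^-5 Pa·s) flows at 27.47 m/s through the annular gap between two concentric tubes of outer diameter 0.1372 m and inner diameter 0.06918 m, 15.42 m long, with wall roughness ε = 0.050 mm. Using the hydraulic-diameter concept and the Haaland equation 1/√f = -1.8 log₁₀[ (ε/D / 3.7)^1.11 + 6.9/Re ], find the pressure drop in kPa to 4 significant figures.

Hydraulic diameter D_h = 4A/P = D_o - D_i = 0.1372 - 0.06918 = 0.06802 m.
Re = ρVD_h/μ = 1.091·27.47·0.06802/1.67e-05 = 1.221e+05.
ε/D_h = 5e-05/0.06802 = 0.000735; Haaland gives 1/√f = -1.8 log₁₀[7.78e-05+5.65e-05] = 6.969, so f = 0.02059.
ΔP = f(L/D_h)(ρV²/2) = 0.02059·15.42/0.06802·411.6 = 1921 Pa.
ΔP = 1.921 kPa.

ΔP ≈ 1.921 kPa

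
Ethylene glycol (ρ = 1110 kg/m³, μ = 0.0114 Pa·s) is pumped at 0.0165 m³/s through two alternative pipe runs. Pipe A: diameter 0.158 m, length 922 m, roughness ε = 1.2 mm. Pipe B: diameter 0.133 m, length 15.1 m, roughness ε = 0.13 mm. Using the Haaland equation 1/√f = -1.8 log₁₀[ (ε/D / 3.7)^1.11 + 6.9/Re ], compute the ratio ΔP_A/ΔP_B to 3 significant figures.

ΔP_A/ΔP_B ≈ 34.8

Pipe A: V = Q/A = 0.0165/0.01961 = 0.8415 m/s; Re = 1.295e+04; ε/D = 0.00759; Haaland → f = 0.03927; ΔP_A = f(L/D)(ρV²/2) = 9.007e+04 Pa.
Pipe B: V = Q/A = 0.0165/0.01389 = 1.188 m/s; Re = 1.538e+04; ε/D = 0.000977; Haaland → f = 0.02912; ΔP_B = f(L/D)(ρV²/2) = 2588 Pa.
ΔP_A/ΔP_B = 9.007e+04/2588 = 34.8.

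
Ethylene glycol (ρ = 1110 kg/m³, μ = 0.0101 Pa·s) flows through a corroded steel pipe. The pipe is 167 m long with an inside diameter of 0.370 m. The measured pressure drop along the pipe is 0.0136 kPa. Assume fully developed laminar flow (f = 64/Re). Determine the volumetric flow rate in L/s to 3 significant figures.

Q ≈ 3.71 L/s

For laminar flow, f = 64/Re with Re = ρVD/μ, so Darcy-Weisbach reduces to ΔP = 32μLV/D². Solving for V: V = ΔP·D²/(32μL) = 13.6·(0.37)²/(32·0.0101·167) = 0.03449 m/s.
Check: Re = ρVD/μ = 1110·0.03449·0.37/0.0101 = 1403 < 2300, so the laminar assumption holds.
Q = V·A = 0.03449·(π/4·0.37²) = 0.003709 m³/s = 3.71 L/s.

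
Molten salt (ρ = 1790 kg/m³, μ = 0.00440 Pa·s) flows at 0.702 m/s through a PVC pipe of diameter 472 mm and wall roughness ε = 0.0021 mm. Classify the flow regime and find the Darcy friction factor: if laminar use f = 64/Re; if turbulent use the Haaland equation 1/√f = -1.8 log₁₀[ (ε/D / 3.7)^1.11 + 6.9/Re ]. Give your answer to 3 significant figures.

Re = ρVD/μ = 1790·0.702·0.472/0.0044 = 1.348e+05.
Re > 4000 → turbulent. ε/D = 2.1e-06/0.472 = 4.45e-06; Haaland: 1/√f = -1.8 log₁₀[2.68e-07 + 5.12e-05] = 7.719, so f = 0.01678.

f ≈ 0.0168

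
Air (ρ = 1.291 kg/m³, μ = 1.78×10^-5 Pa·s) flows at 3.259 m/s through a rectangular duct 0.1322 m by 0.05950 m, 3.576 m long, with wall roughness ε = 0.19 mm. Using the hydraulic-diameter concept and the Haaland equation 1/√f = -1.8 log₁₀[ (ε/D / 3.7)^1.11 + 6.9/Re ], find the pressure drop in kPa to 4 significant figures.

Hydraulic diameter D_h = 4A/P = 4·(0.1322·0.0595)/(2·(0.1322+0.0595)) = 0.03146/0.3834 = 0.08206 m.
Re = ρVD_h/μ = 1.291·3.259·0.08206/1.78e-05 = 1.94e+04.
ε/D_h = 0.00019/0.08206 = 0.00232; Haaland gives 1/√f = -1.8 log₁₀[0.000278+0.000356] = 5.757, so f = 0.03018.
ΔP = f(L/D_h)(ρV²/2) = 0.03018·3.576/0.08206·6.856 = 9.015 Pa.
ΔP = 0.009015 kPa.

ΔP ≈ 0.009015 kPa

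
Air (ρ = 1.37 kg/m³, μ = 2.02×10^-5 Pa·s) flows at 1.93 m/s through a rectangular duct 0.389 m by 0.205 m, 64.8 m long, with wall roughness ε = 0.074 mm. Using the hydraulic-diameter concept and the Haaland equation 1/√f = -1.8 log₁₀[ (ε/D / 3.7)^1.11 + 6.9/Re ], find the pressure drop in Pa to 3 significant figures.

Hydraulic diameter D_h = 4A/P = 4·(0.389·0.205)/(2·(0.389+0.205)) = 0.319/1.188 = 0.2685 m.
Re = ρVD_h/μ = 1.37·1.93·0.2685/2.02e-05 = 3.515e+04.
ε/D_h = 7.4e-05/0.2685 = 0.000276; Haaland gives 1/√f = -1.8 log₁₀[2.62e-05+0.000196] = 6.575, so f = 0.02313.
ΔP = f(L/D_h)(ρV²/2) = 0.02313·64.8/0.2685·2.552 = 14.25 Pa.

ΔP ≈ 14.2 Pa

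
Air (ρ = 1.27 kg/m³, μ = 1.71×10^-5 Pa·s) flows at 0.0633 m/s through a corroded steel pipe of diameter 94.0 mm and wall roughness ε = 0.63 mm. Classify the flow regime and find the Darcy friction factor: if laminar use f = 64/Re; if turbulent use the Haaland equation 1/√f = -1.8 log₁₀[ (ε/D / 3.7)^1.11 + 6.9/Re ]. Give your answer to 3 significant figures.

f ≈ 0.145

Re = ρVD/μ = 1.27·0.0633·0.094/1.71e-05 = 441.9.
Re < 2300 → laminar, so f = 64/Re = 0.1448 (roughness is irrelevant in laminar flow).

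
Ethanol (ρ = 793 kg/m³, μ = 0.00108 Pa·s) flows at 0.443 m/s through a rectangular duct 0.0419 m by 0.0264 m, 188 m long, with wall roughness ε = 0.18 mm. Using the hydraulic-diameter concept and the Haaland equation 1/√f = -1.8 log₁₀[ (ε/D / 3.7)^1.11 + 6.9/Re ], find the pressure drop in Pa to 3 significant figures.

Hydraulic diameter D_h = 4A/P = 4·(0.0419·0.0264)/(2·(0.0419+0.0264)) = 0.004425/0.1366 = 0.03239 m.
Re = ρVD_h/μ = 793·0.443·0.03239/0.00108 = 1.054e+04.
ε/D_h = 0.00018/0.03239 = 0.00556; Haaland gives 1/√f = -1.8 log₁₀[0.000735+0.000655] = 5.143, so f = 0.03781.
ΔP = f(L/D_h)(ρV²/2) = 0.03781·188/0.03239·77.81 = 1.708e+04 Pa.

ΔP ≈ 17100 Pa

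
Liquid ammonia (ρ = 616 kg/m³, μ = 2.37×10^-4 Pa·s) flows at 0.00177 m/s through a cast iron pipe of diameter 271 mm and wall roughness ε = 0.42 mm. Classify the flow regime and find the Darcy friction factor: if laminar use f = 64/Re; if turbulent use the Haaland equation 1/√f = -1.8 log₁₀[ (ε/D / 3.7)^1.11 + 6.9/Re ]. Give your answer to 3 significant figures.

f ≈ 0.0513

Re = ρVD/μ = 616·0.00177·0.271/0.000237 = 1247.
Re < 2300 → laminar, so f = 64/Re = 0.05133 (roughness is irrelevant in laminar flow).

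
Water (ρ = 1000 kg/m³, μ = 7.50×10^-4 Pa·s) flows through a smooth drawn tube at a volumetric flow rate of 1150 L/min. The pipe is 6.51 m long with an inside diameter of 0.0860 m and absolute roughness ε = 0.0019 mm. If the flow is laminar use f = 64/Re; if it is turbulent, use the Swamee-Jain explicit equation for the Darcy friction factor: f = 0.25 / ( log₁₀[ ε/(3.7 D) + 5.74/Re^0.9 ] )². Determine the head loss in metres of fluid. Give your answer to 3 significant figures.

h_f ≈ 0.591 m

Q = 1150 L/min = 1150/60000 = 0.01917 m³/s.
Cross-sectional area A = πD²/4 = π(0.086)²/4 = 0.005809 m²; mean velocity V = Q/A = 0.01917/0.005809 = 3.3 m/s.
Reynolds number Re = ρVD/μ = 1000 · 3.3 · 0.086 / 0.00075 = 3.784e+05.
Re > 4000 → turbulent. Relative roughness ε/D = 1.9e-06/0.086 = 2.21e-05. Swamee-Jain: f = 0.25/(log₁₀[2.21e-05/3.7 + 5.74/3.784e+05^0.9])² = 0.25/(log₁₀[5.97e-06 + 5.48e-05])² = 0.25/(-4.216)² = 0.01406.
Darcy-Weisbach: ΔP = f(L/D)(ρV²/2) = 0.01406·(6.51/0.086)·(1000·3.3²/2) = 0.01406·75.7·5444 = 5795 Pa.
Head loss h_f = ΔP/(ρg) = 5795/(1000·9.81) = 0.591 m.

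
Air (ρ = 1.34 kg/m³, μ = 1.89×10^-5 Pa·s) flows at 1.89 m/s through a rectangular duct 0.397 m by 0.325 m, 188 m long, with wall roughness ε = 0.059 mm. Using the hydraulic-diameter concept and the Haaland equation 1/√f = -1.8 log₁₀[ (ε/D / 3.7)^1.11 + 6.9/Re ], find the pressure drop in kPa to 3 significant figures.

Hydraulic diameter D_h = 4A/P = 4·(0.397·0.325)/(2·(0.397+0.325)) = 0.5161/1.444 = 0.3574 m.
Re = ρVD_h/μ = 1.34·1.89·0.3574/1.89e-05 = 4.789e+04.
ε/D_h = 5.9e-05/0.3574 = 0.000165; Haaland gives 1/√f = -1.8 log₁₀[1.48e-05+0.000144] = 6.838, so f = 0.02139.
ΔP = f(L/D_h)(ρV²/2) = 0.02139·188/0.3574·2.393 = 26.92 Pa.
ΔP = 0.0269 kPa.

ΔP ≈ 0.0269 kPa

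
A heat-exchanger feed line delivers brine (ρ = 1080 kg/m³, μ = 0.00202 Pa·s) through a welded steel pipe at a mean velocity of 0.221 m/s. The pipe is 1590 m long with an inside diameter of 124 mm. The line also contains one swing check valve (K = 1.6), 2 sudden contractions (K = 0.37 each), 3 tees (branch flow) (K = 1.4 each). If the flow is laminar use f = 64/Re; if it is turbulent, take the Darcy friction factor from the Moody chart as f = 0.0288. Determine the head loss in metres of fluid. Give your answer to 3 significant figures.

h_f ≈ 0.936 m

Reynolds number Re = ρVD/μ = 1080 · 0.221 · 0.124 / 0.00202 = 1.465e+04.
Re > 4000 → turbulent; use the Moody-chart value f = 0.0288.
Total minor-loss coefficient ΣK = 1·1.6 + 2·0.37 + 3·1.4 = 6.54.
ΔP = [f·L/D + ΣK]·(ρV²/2) = [0.0288·1590/0.124 + 6.54]·(1080·0.221²/2) = [369.3 + 6.54]·26.37 = 9912 Pa.
Head loss h_f = ΔP/(ρg) = 9912/(1080·9.81) = 0.936 m.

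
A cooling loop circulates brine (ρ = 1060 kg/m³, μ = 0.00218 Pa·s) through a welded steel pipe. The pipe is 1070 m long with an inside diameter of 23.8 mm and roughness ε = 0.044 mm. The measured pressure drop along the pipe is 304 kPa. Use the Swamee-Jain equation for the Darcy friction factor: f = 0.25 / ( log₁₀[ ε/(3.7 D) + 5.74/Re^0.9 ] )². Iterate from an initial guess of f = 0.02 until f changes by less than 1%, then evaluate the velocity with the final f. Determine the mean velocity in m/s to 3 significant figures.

Rearranging Darcy-Weisbach: V = √(2·ΔP·D/(f·L·ρ)). With ε/D = 4.4e-05/0.0238 = 0.00185, iterate starting from f = 0.02:
  f = 0.02 → V = √(2·3.04e+05·0.0238/(0.02·1070·1060)) = 0.7987 m/s; Re = ρVD/μ = 9243; f → 0.03458
  f = 0.03458 → V = 0.6074 m/s; Re = 7029; f → 0.03682
  f = 0.03682 → V = 0.5886 m/s; Re = 6812; f → 0.0371
Converged (Δf/f < 1%). With the final f = 0.0371: V = √(2·3.04e+05·0.0238/(0.0371·1070·1060)) = 0.5864 m/s.

V ≈ 0.586 m/s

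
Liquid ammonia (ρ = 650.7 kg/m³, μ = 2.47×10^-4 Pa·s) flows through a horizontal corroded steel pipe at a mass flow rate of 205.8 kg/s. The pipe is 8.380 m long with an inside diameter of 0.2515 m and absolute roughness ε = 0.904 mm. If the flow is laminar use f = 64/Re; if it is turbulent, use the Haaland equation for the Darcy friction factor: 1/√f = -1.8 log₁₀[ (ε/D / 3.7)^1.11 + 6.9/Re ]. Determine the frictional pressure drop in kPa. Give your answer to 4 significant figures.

ΔP ≈ 12.14 kPa

A = πD²/4 = π(0.2515)²/4 = 0.04968 m²; mean velocity V = ṁ/(ρA) = 205.8/(650.7 · 0.04968) = 6.366 m/s.
Reynolds number Re = ρVD/μ = 650.7 · 6.366 · 0.2515 / 0.000247 = 4.218e+06.
Re > 4000 → turbulent. Relative roughness ε/D = 0.000904/0.2515 = 0.00359. Haaland: 1/√f = -1.8 log₁₀[(0.00359/3.7)^1.11 + 6.9/4.218e+06] = -1.8 log₁₀[0.000453 + 1.64e-06] = 6.016, so f = 0.02763.
Darcy-Weisbach: ΔP = f(L/D)(ρV²/2) = 0.02763·(8.38/0.2515)·(650.7·6.366²/2) = 0.02763·33.32·1.319e+04 = 1.214e+04 Pa.
ΔP = 1.214e+04 Pa = 12.14 kPa.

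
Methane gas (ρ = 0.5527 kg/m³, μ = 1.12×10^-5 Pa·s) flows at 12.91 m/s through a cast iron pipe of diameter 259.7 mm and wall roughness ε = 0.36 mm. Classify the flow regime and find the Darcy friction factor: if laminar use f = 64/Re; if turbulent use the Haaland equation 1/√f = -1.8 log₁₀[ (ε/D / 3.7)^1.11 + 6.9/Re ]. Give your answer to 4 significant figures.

f ≈ 0.02253

Re = ρVD/μ = 0.5527·12.91·0.2597/1.12e-05 = 1.655e+05.
Re > 4000 → turbulent. ε/D = 0.00036/0.2597 = 0.00139; Haaland: 1/√f = -1.8 log₁₀[0.000157 + 4.17e-05] = 6.662, so f = 0.02253.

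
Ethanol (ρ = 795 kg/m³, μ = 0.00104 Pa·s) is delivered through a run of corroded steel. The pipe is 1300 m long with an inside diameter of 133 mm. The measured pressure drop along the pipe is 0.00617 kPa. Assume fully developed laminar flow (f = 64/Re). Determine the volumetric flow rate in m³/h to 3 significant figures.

Q ≈ 0.126 m³/h

For laminar flow, f = 64/Re with Re = ρVD/μ, so Darcy-Weisbach reduces to ΔP = 32μLV/D². Solving for V: V = ΔP·D²/(32μL) = 6.17·(0.133)²/(32·0.00104·1300) = 0.002523 m/s.
Check: Re = ρVD/μ = 795·0.002523·0.133/0.00104 = 256.5 < 2300, so the laminar assumption holds.
Q = V·A = 0.002523·(π/4·0.133²) = 3.505e-05 m³/s = 0.126 m³/h.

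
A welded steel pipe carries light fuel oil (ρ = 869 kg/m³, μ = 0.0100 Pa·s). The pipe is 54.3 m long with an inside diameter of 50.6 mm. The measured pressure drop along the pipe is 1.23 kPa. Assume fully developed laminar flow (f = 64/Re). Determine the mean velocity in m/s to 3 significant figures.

V ≈ 0.181 m/s

For laminar flow, f = 64/Re with Re = ρVD/μ, so Darcy-Weisbach reduces to ΔP = 32μLV/D². Solving for V: V = ΔP·D²/(32μL) = 1230·(0.0506)²/(32·0.01·54.3) = 0.1812 m/s.
Check: Re = ρVD/μ = 869·0.1812·0.0506/0.01 = 796.9 < 2300, so the laminar assumption holds.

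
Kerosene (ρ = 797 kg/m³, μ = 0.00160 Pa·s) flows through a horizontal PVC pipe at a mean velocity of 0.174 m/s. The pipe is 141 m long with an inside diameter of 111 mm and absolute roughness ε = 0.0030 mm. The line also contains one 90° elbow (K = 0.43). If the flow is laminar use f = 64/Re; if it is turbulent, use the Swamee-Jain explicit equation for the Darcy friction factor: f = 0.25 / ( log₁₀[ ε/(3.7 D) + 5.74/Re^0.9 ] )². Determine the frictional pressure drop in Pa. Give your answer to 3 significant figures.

Reynolds number Re = ρVD/μ = 797 · 0.174 · 0.111 / 0.0016 = 9621.
Re > 4000 → turbulent. Relative roughness ε/D = 3e-06/0.111 = 2.7e-05. Swamee-Jain: f = 0.25/(log₁₀[2.7e-05/3.7 + 5.74/9621^0.9])² = 0.25/(log₁₀[7.3e-06 + 0.00149])² = 0.25/(-2.824)² = 0.03135.
Total minor-loss coefficient ΣK = 1·0.43 = 0.43.
ΔP = [f·L/D + ΣK]·(ρV²/2) = [0.03135·141/0.111 + 0.43]·(797·0.174²/2) = [39.82 + 0.43]·12.06 = 485.7 Pa.

ΔP ≈ 486 Pa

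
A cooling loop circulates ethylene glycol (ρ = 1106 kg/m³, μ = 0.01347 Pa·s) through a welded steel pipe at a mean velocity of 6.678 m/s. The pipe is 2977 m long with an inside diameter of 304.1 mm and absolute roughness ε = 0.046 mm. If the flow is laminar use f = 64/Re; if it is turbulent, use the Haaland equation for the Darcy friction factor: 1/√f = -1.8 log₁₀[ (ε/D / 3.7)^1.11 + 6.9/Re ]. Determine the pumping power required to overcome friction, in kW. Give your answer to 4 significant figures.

P ≈ 1991 kW

Reynolds number Re = ρVD/μ = 1106 · 6.678 · 0.3041 / 0.0135 = 1.667e+05.
Re > 4000 → turbulent. Relative roughness ε/D = 4.6e-05/0.3041 = 0.000151. Haaland: 1/√f = -1.8 log₁₀[(0.000151/3.7)^1.11 + 6.9/1.667e+05] = -1.8 log₁₀[1.35e-05 + 4.14e-05] = 7.67, so f = 0.017.
Darcy-Weisbach: ΔP = f(L/D)(ρV²/2) = 0.017·(2977/0.3041)·(1106·6.678²/2) = 0.017·9790·2.466e+04 = 4.104e+06 Pa.
Q = V·A = 6.678·0.07263 = 0.485 m³/s.
Pumping power P = QΔP = 0.485·4.104e+06 = 1990600 W = 1991 kW.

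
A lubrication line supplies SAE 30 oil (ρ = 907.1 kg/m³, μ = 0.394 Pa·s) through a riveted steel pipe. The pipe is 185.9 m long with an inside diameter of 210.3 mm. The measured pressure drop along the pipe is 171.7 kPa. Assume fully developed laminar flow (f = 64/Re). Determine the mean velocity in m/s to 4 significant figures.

For laminar flow, f = 64/Re with Re = ρVD/μ, so Darcy-Weisbach reduces to ΔP = 32μLV/D². Solving for V: V = ΔP·D²/(32μL) = 1.717e+05·(0.2103)²/(32·0.394·185.9) = 3.24 m/s.
Check: Re = ρVD/μ = 907.1·3.24·0.2103/0.394 = 1569 < 2300, so the laminar assumption holds.

V ≈ 3.240 m/s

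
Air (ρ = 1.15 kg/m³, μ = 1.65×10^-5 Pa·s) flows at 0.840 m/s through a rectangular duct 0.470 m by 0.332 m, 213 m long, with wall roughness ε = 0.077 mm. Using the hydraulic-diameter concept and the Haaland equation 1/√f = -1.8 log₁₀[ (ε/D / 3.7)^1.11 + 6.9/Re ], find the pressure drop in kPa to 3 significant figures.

Hydraulic diameter D_h = 4A/P = 4·(0.47·0.332)/(2·(0.47+0.332)) = 0.6242/1.604 = 0.3891 m.
Re = ρVD_h/μ = 1.15·0.84·0.3891/1.65e-05 = 2.278e+04.
ε/D_h = 7.7e-05/0.3891 = 0.000198; Haaland gives 1/√f = -1.8 log₁₀[1.81e-05+0.000303] = 6.288, so f = 0.02529.
ΔP = f(L/D_h)(ρV²/2) = 0.02529·213/0.3891·0.4057 = 5.616 Pa.
ΔP = 0.00562 kPa.

ΔP ≈ 0.00562 kPa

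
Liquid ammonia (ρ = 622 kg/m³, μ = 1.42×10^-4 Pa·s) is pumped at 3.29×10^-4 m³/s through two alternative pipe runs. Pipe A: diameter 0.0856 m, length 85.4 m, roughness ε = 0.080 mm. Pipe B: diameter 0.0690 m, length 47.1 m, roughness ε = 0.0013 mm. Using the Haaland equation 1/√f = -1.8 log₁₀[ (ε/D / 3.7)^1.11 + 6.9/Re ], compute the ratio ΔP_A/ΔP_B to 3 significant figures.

ΔP_A/ΔP_B ≈ 0.696

Pipe A: V = Q/A = 0.000329/0.005755 = 0.05717 m/s; Re = 2.144e+04; ε/D = 0.000935; Haaland → f = 0.02713; ΔP_A = f(L/D)(ρV²/2) = 27.51 Pa.
Pipe B: V = Q/A = 0.000329/0.003739 = 0.08798 m/s; Re = 2.659e+04; ε/D = 1.88e-05; Haaland → f = 0.02403; ΔP_B = f(L/D)(ρV²/2) = 39.5 Pa.
ΔP_A/ΔP_B = 27.51/39.5 = 0.696.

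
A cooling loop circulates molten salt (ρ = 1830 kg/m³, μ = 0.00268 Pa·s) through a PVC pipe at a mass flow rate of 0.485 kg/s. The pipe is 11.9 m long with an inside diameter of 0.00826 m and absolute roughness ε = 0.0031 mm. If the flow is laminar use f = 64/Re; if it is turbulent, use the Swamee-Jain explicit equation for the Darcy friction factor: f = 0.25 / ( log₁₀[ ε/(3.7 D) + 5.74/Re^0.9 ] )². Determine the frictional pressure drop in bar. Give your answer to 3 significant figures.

A = πD²/4 = π(0.00826)²/4 = 5.359e-05 m²; mean velocity V = ṁ/(ρA) = 0.485/(1830 · 5.359e-05) = 4.946 m/s.
Reynolds number Re = ρVD/μ = 1830 · 4.946 · 0.00826 / 0.00268 = 2.79e+04.
Re > 4000 → turbulent. Relative roughness ε/D = 3.1e-06/0.00826 = 0.000375. Swamee-Jain: f = 0.25/(log₁₀[0.000375/3.7 + 5.74/2.79e+04^0.9])² = 0.25/(log₁₀[0.000101 + 0.000573])² = 0.25/(-3.171)² = 0.02486.
Darcy-Weisbach: ΔP = f(L/D)(ρV²/2) = 0.02486·(11.9/0.00826)·(1830·4.946²/2) = 0.02486·1441·2.238e+04 = 8.016e+05 Pa.
ΔP = 8.016e+05 Pa = 8.02 bar.

ΔP ≈ 8.02 bar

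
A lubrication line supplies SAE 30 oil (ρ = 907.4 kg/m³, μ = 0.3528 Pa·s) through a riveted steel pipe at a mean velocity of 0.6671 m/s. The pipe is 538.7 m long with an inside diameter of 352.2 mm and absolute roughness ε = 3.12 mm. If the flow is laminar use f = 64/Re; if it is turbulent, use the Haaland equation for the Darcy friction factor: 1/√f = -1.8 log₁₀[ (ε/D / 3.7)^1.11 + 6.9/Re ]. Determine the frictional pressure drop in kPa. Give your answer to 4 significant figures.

ΔP ≈ 32.71 kPa

Reynolds number Re = ρVD/μ = 907.4 · 0.6671 · 0.3522 / 0.353 = 604.3.
Re < 2300 → laminar flow, so f = 64/Re = 64/604.3 = 0.1059 (the turbulent correlation is not needed).
Darcy-Weisbach: ΔP = f(L/D)(ρV²/2) = 0.1059·(538.7/0.3522)·(907.4·0.6671²/2) = 0.1059·1530·201.9 = 3.271e+04 Pa.
ΔP = 3.271e+04 Pa = 32.71 kPa.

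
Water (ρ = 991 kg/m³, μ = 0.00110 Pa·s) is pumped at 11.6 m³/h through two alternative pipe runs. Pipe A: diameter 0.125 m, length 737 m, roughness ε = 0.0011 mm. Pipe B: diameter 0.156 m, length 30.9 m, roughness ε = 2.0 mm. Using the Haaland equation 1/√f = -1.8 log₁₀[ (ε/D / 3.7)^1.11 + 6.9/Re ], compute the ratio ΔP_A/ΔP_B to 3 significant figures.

Pipe A: V = Q/A = 0.003222/0.01227 = 0.2626 m/s; Re = 2.957e+04; ε/D = 8.8e-06; Haaland → f = 0.02341; ΔP_A = f(L/D)(ρV²/2) = 4715 Pa.
Pipe B: V = Q/A = 0.003222/0.01911 = 0.1686 m/s; Re = 2.369e+04; ε/D = 0.0128; Haaland → f = 0.04337; ΔP_B = f(L/D)(ρV²/2) = 121 Pa.
ΔP_A/ΔP_B = 4715/121 = 39.0.

ΔP_A/ΔP_B ≈ 39.0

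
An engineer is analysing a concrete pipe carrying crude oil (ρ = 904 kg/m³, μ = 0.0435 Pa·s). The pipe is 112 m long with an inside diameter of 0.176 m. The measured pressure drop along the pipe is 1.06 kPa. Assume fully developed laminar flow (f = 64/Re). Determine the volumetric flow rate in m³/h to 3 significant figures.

For laminar flow, f = 64/Re with Re = ρVD/μ, so Darcy-Weisbach reduces to ΔP = 32μLV/D². Solving for V: V = ΔP·D²/(32μL) = 1060·(0.176)²/(32·0.0435·112) = 0.2106 m/s.
Check: Re = ρVD/μ = 904·0.2106·0.176/0.0435 = 770.3 < 2300, so the laminar assumption holds.
Q = V·A = 0.2106·(π/4·0.176²) = 0.005124 m³/s = 18.4 m³/h.

Q ≈ 18.4 m³/h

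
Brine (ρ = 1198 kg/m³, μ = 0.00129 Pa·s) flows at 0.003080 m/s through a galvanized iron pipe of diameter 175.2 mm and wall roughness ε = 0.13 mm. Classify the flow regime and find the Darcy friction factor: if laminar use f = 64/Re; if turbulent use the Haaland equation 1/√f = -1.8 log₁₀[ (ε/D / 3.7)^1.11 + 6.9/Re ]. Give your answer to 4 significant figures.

Re = ρVD/μ = 1198·0.00308·0.1752/0.00129 = 501.1.
Re < 2300 → laminar, so f = 64/Re = 0.1277 (roughness is irrelevant in laminar flow).

f ≈ 0.1277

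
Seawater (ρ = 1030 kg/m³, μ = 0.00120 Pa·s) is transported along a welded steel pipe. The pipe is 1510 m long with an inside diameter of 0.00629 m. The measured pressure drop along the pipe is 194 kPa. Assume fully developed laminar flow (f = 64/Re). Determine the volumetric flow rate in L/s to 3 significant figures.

For laminar flow, f = 64/Re with Re = ρVD/μ, so Darcy-Weisbach reduces to ΔP = 32μLV/D². Solving for V: V = ΔP·D²/(32μL) = 1.94e+05·(0.00629)²/(32·0.0012·1510) = 0.1324 m/s.
Check: Re = ρVD/μ = 1030·0.1324·0.00629/0.0012 = 714.7 < 2300, so the laminar assumption holds.
Q = V·A = 0.1324·(π/4·0.00629²) = 4.113e-06 m³/s = 0.00411 L/s.

Q ≈ 0.00411 L/s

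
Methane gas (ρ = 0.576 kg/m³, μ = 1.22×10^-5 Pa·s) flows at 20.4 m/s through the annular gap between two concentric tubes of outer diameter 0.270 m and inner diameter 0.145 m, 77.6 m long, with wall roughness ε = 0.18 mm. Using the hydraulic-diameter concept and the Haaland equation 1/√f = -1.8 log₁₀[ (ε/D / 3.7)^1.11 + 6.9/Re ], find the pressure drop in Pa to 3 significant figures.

ΔP ≈ 1720 Pa

Hydraulic diameter D_h = 4A/P = D_o - D_i = 0.27 - 0.145 = 0.125 m.
Re = ρVD_h/μ = 0.576·20.4·0.125/1.22e-05 = 1.204e+05.
ε/D_h = 0.00018/0.125 = 0.00144; Haaland gives 1/√f = -1.8 log₁₀[0.000164+5.73e-05] = 6.579, so f = 0.02311.
ΔP = f(L/D_h)(ρV²/2) = 0.02311·77.6/0.125·119.9 = 1719 Pa.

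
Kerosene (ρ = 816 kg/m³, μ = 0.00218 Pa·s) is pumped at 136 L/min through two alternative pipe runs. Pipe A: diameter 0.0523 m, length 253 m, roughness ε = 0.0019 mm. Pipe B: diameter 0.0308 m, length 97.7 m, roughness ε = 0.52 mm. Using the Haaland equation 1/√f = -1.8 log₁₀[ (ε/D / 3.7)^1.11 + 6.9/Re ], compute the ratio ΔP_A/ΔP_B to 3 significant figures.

Pipe A: V = Q/A = 0.002267/0.002148 = 1.055 m/s; Re = 2.066e+04; ε/D = 3.63e-05; Haaland → f = 0.02559; ΔP_A = f(L/D)(ρV²/2) = 5.624e+04 Pa.
Pipe B: V = Q/A = 0.002267/0.0007451 = 3.042 m/s; Re = 3.507e+04; ε/D = 0.0169; Haaland → f = 0.04689; ΔP_B = f(L/D)(ρV²/2) = 5.617e+05 Pa.
ΔP_A/ΔP_B = 5.624e+04/5.617e+05 = 0.100.

ΔP_A/ΔP_B ≈ 0.100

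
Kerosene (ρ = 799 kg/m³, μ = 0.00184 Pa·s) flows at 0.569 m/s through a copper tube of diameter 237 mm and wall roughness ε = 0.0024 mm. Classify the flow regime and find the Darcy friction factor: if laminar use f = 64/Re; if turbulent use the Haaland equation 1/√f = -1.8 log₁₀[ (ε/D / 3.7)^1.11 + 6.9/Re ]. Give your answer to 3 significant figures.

f ≈ 0.0200

Re = ρVD/μ = 799·0.569·0.237/0.00184 = 5.856e+04.
Re > 4000 → turbulent. ε/D = 2.4e-06/0.237 = 1.01e-05; Haaland: 1/√f = -1.8 log₁₀[6.69e-07 + 0.000118] = 7.067, so f = 0.02002.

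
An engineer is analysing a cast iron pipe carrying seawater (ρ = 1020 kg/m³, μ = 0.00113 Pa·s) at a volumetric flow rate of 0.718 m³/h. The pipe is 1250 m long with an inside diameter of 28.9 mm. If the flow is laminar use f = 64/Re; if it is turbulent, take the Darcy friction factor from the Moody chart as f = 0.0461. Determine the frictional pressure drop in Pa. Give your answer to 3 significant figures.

ΔP ≈ 94000 Pa

Q = 0.718 m³/h = 0.718/3600 = 0.0001994 m³/s.
Cross-sectional area A = πD²/4 = π(0.0289)²/4 = 0.000656 m²; mean velocity V = Q/A = 0.0001994/0.000656 = 0.304 m/s.
Reynolds number Re = ρVD/μ = 1020 · 0.304 · 0.0289 / 0.00113 = 7932.
Re > 4000 → turbulent; use the Moody-chart value f = 0.0461.
Darcy-Weisbach: ΔP = f(L/D)(ρV²/2) = 0.0461·(1250/0.0289)·(1020·0.304²/2) = 0.0461·4.325e+04·47.15 = 9.401e+04 Pa.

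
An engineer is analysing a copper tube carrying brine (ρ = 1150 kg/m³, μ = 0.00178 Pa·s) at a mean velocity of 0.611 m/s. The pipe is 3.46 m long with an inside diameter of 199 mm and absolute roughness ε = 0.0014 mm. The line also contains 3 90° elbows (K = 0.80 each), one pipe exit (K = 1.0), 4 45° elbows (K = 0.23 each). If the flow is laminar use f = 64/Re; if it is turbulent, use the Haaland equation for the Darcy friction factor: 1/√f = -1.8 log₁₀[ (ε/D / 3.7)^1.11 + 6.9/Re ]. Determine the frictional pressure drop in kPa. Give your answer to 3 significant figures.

ΔP ≈ 0.997 kPa

Reynolds number Re = ρVD/μ = 1150 · 0.611 · 0.199 / 0.00178 = 7.855e+04.
Re > 4000 → turbulent. Relative roughness ε/D = 1.4e-06/0.199 = 7.04e-06. Haaland: 1/√f = -1.8 log₁₀[(7.04e-06/3.7)^1.11 + 6.9/7.855e+04] = -1.8 log₁₀[4.46e-07 + 8.78e-05] = 7.297, so f = 0.01878.
Total minor-loss coefficient ΣK = 3·0.8 + 1·1 + 4·0.23 = 4.32.
ΔP = [f·L/D + ΣK]·(ρV²/2) = [0.01878·3.46/0.199 + 4.32]·(1150·0.611²/2) = [0.3265 + 4.32]·214.7 = 997.4 Pa.
ΔP = 997.4 Pa = 0.997 kPa.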